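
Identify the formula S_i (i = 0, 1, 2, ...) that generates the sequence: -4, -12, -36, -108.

Check ratios: -12 / -4 = 3.0
Common ratio r = 3.
First term a = -4.
Formula: S_i = -4 * 3^i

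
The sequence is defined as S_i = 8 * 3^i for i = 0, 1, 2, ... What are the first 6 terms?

This is a geometric sequence.
i=0: S_0 = 8 * 3^0 = 8
i=1: S_1 = 8 * 3^1 = 24
i=2: S_2 = 8 * 3^2 = 72
i=3: S_3 = 8 * 3^3 = 216
i=4: S_4 = 8 * 3^4 = 648
i=5: S_5 = 8 * 3^5 = 1944
The first 6 terms are: [8, 24, 72, 216, 648, 1944]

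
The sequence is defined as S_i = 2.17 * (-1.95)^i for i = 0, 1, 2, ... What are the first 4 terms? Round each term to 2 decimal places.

This is a geometric sequence.
i=0: S_0 = 2.17 * (-1.95)^0 = 2.17
i=1: S_1 = 2.17 * (-1.95)^1 ≈ -4.23
i=2: S_2 = 2.17 * (-1.95)^2 ≈ 8.25
i=3: S_3 = 2.17 * (-1.95)^3 ≈ -16.09
The first 4 terms are: [2.17, -4.23, 8.25, -16.09]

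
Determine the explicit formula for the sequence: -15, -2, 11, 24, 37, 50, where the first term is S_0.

Check differences: -2 - -15 = 13
11 - -2 = 13
Common difference d = 13.
First term a = -15.
Formula: S_i = -15 + 13*i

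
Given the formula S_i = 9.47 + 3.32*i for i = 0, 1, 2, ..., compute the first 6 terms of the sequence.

This is an arithmetic sequence.
i=0: S_0 = 9.47 + 3.32*0 = 9.47
i=1: S_1 = 9.47 + 3.32*1 = 12.79
i=2: S_2 = 9.47 + 3.32*2 = 16.11
i=3: S_3 = 9.47 + 3.32*3 = 19.43
i=4: S_4 = 9.47 + 3.32*4 = 22.75
i=5: S_5 = 9.47 + 3.32*5 = 26.07
The first 6 terms are: [9.47, 12.79, 16.11, 19.43, 22.75, 26.07]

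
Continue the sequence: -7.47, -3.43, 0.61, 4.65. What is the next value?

Differences: -3.43 - -7.47 = 4.04
This is an arithmetic sequence with common difference d = 4.04.
Next term = 4.65 + 4.04 = 8.69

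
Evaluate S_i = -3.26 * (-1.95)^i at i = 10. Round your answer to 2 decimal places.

S_10 = -3.26 * (-1.95)^10 ≈ -3.26 * 794.9615 ≈ -2591.57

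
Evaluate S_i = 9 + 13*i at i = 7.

S_7 = 9 + 13*7 = 9 + 91 = 100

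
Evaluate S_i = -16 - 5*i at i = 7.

S_7 = -16 + -5*7 = -16 + -35 = -51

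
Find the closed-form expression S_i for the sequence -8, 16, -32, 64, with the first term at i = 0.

Check ratios: 16 / -8 = -2.0
Common ratio r = -2.
First term a = -8.
Formula: S_i = -8 * (-2)^i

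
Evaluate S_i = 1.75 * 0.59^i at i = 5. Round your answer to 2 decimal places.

S_5 = 1.75 * 0.59^5 ≈ 1.75 * 0.0715 ≈ 0.13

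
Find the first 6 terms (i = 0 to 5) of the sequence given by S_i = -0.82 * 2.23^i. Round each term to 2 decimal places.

This is a geometric sequence.
i=0: S_0 = -0.82 * 2.23^0 = -0.82
i=1: S_1 = -0.82 * 2.23^1 ≈ -1.83
i=2: S_2 = -0.82 * 2.23^2 ≈ -4.08
i=3: S_3 = -0.82 * 2.23^3 ≈ -9.09
i=4: S_4 = -0.82 * 2.23^4 ≈ -20.28
i=5: S_5 = -0.82 * 2.23^5 ≈ -45.22
The first 6 terms are: [-0.82, -1.83, -4.08, -9.09, -20.28, -45.22]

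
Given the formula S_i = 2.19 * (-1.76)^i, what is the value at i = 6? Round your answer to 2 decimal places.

S_6 = 2.19 * (-1.76)^6 ≈ 2.19 * 29.7219 ≈ 65.09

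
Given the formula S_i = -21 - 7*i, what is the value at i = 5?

S_5 = -21 + -7*5 = -21 + -35 = -56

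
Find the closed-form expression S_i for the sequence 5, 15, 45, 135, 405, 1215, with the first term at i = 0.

Check ratios: 15 / 5 = 3.0
Common ratio r = 3.
First term a = 5.
Formula: S_i = 5 * 3^i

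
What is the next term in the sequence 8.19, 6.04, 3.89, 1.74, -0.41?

Differences: 6.04 - 8.19 = -2.15
This is an arithmetic sequence with common difference d = -2.15.
Next term = -0.41 + -2.15 = -2.56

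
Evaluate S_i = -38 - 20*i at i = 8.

S_8 = -38 + -20*8 = -38 + -160 = -198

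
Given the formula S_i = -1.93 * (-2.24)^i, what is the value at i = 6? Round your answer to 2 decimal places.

S_6 = -1.93 * (-2.24)^6 ≈ -1.93 * 126.3247 ≈ -243.81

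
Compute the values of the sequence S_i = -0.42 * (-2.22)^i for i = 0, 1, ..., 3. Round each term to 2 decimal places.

This is a geometric sequence.
i=0: S_0 = -0.42 * (-2.22)^0 = -0.42
i=1: S_1 = -0.42 * (-2.22)^1 ≈ 0.93
i=2: S_2 = -0.42 * (-2.22)^2 ≈ -2.07
i=3: S_3 = -0.42 * (-2.22)^3 ≈ 4.6
The first 4 terms are: [-0.42, 0.93, -2.07, 4.6]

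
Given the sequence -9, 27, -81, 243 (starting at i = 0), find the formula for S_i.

Check ratios: 27 / -9 = -3.0
Common ratio r = -3.
First term a = -9.
Formula: S_i = -9 * (-3)^i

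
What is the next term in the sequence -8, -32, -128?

Ratios: -32 / -8 = 4.0
This is a geometric sequence with common ratio r = 4.
Next term = -128 * 4 = -512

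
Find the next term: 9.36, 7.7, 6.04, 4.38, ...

Differences: 7.7 - 9.36 = -1.66
This is an arithmetic sequence with common difference d = -1.66.
Next term = 4.38 + -1.66 = 2.72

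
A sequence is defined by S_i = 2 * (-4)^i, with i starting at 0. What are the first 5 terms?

This is a geometric sequence.
i=0: S_0 = 2 * (-4)^0 = 2
i=1: S_1 = 2 * (-4)^1 = -8
i=2: S_2 = 2 * (-4)^2 = 32
i=3: S_3 = 2 * (-4)^3 = -128
i=4: S_4 = 2 * (-4)^4 = 512
The first 5 terms are: [2, -8, 32, -128, 512]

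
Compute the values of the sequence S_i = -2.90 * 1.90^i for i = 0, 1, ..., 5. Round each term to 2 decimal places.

This is a geometric sequence.
i=0: S_0 = -2.9 * 1.9^0 = -2.9
i=1: S_1 = -2.9 * 1.9^1 = -5.51
i=2: S_2 = -2.9 * 1.9^2 ≈ -10.47
i=3: S_3 = -2.9 * 1.9^3 ≈ -19.89
i=4: S_4 = -2.9 * 1.9^4 ≈ -37.79
i=5: S_5 = -2.9 * 1.9^5 ≈ -71.81
The first 6 terms are: [-2.9, -5.51, -10.47, -19.89, -37.79, -71.81]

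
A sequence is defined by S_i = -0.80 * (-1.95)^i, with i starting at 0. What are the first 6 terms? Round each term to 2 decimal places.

This is a geometric sequence.
i=0: S_0 = -0.8 * (-1.95)^0 = -0.8
i=1: S_1 = -0.8 * (-1.95)^1 = 1.56
i=2: S_2 = -0.8 * (-1.95)^2 ≈ -3.04
i=3: S_3 = -0.8 * (-1.95)^3 ≈ 5.93
i=4: S_4 = -0.8 * (-1.95)^4 ≈ -11.57
i=5: S_5 = -0.8 * (-1.95)^5 ≈ 22.56
The first 6 terms are: [-0.8, 1.56, -3.04, 5.93, -11.57, 22.56]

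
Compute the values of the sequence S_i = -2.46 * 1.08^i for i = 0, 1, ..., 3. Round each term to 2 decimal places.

This is a geometric sequence.
i=0: S_0 = -2.46 * 1.08^0 = -2.46
i=1: S_1 = -2.46 * 1.08^1 ≈ -2.66
i=2: S_2 = -2.46 * 1.08^2 ≈ -2.87
i=3: S_3 = -2.46 * 1.08^3 ≈ -3.1
The first 4 terms are: [-2.46, -2.66, -2.87, -3.1]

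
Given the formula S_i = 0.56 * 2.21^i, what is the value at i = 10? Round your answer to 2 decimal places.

S_10 = 0.56 * 2.21^10 ≈ 0.56 * 2779.2188 ≈ 1556.36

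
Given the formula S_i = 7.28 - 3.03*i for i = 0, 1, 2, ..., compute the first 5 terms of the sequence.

This is an arithmetic sequence.
i=0: S_0 = 7.28 + -3.03*0 = 7.28
i=1: S_1 = 7.28 + -3.03*1 = 4.25
i=2: S_2 = 7.28 + -3.03*2 = 1.22
i=3: S_3 = 7.28 + -3.03*3 = -1.81
i=4: S_4 = 7.28 + -3.03*4 = -4.84
The first 5 terms are: [7.28, 4.25, 1.22, -1.81, -4.84]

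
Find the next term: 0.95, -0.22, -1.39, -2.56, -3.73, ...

Differences: -0.22 - 0.95 = -1.17
This is an arithmetic sequence with common difference d = -1.17.
Next term = -3.73 + -1.17 = -4.9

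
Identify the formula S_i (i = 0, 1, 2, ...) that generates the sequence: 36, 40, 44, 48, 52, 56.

Check differences: 40 - 36 = 4
44 - 40 = 4
Common difference d = 4.
First term a = 36.
Formula: S_i = 36 + 4*i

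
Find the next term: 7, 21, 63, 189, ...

Ratios: 21 / 7 = 3.0
This is a geometric sequence with common ratio r = 3.
Next term = 189 * 3 = 567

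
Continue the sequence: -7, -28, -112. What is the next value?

Ratios: -28 / -7 = 4.0
This is a geometric sequence with common ratio r = 4.
Next term = -112 * 4 = -448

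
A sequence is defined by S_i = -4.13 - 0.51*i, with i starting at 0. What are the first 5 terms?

This is an arithmetic sequence.
i=0: S_0 = -4.13 + -0.51*0 = -4.13
i=1: S_1 = -4.13 + -0.51*1 = -4.64
i=2: S_2 = -4.13 + -0.51*2 = -5.15
i=3: S_3 = -4.13 + -0.51*3 = -5.66
i=4: S_4 = -4.13 + -0.51*4 = -6.17
The first 5 terms are: [-4.13, -4.64, -5.15, -5.66, -6.17]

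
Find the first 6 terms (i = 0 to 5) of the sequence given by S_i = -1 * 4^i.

This is a geometric sequence.
i=0: S_0 = -1 * 4^0 = -1
i=1: S_1 = -1 * 4^1 = -4
i=2: S_2 = -1 * 4^2 = -16
i=3: S_3 = -1 * 4^3 = -64
i=4: S_4 = -1 * 4^4 = -256
i=5: S_5 = -1 * 4^5 = -1024
The first 6 terms are: [-1, -4, -16, -64, -256, -1024]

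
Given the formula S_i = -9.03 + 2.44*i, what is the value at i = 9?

S_9 = -9.03 + 2.44*9 = -9.03 + 21.96 = 12.93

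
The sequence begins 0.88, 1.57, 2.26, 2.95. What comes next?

Differences: 1.57 - 0.88 = 0.69
This is an arithmetic sequence with common difference d = 0.69.
Next term = 2.95 + 0.69 = 3.64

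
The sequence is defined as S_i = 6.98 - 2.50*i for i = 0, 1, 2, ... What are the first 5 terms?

This is an arithmetic sequence.
i=0: S_0 = 6.98 + -2.5*0 = 6.98
i=1: S_1 = 6.98 + -2.5*1 = 4.48
i=2: S_2 = 6.98 + -2.5*2 = 1.98
i=3: S_3 = 6.98 + -2.5*3 = -0.52
i=4: S_4 = 6.98 + -2.5*4 = -3.02
The first 5 terms are: [6.98, 4.48, 1.98, -0.52, -3.02]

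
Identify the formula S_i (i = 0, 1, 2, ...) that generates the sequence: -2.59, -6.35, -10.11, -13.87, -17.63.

Check differences: -6.35 - -2.59 = -3.76
-10.11 - -6.35 = -3.76
Common difference d = -3.76.
First term a = -2.59.
Formula: S_i = -2.59 - 3.76*i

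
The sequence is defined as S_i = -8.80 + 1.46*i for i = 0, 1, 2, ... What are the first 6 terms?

This is an arithmetic sequence.
i=0: S_0 = -8.8 + 1.46*0 = -8.8
i=1: S_1 = -8.8 + 1.46*1 = -7.34
i=2: S_2 = -8.8 + 1.46*2 = -5.88
i=3: S_3 = -8.8 + 1.46*3 = -4.42
i=4: S_4 = -8.8 + 1.46*4 = -2.96
i=5: S_5 = -8.8 + 1.46*5 = -1.5
The first 6 terms are: [-8.8, -7.34, -5.88, -4.42, -2.96, -1.5]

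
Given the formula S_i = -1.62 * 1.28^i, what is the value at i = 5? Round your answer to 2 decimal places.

S_5 = -1.62 * 1.28^5 ≈ -1.62 * 3.436 ≈ -5.57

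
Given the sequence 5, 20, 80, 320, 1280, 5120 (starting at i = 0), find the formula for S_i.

Check ratios: 20 / 5 = 4.0
Common ratio r = 4.
First term a = 5.
Formula: S_i = 5 * 4^i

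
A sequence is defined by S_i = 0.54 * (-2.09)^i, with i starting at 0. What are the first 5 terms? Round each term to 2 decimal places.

This is a geometric sequence.
i=0: S_0 = 0.54 * (-2.09)^0 = 0.54
i=1: S_1 = 0.54 * (-2.09)^1 ≈ -1.13
i=2: S_2 = 0.54 * (-2.09)^2 ≈ 2.36
i=3: S_3 = 0.54 * (-2.09)^3 ≈ -4.93
i=4: S_4 = 0.54 * (-2.09)^4 ≈ 10.3
The first 5 terms are: [0.54, -1.13, 2.36, -4.93, 10.3]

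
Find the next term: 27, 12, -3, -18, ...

Differences: 12 - 27 = -15
This is an arithmetic sequence with common difference d = -15.
Next term = -18 + -15 = -33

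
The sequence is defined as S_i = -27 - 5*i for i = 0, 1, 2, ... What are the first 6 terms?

This is an arithmetic sequence.
i=0: S_0 = -27 + -5*0 = -27
i=1: S_1 = -27 + -5*1 = -32
i=2: S_2 = -27 + -5*2 = -37
i=3: S_3 = -27 + -5*3 = -42
i=4: S_4 = -27 + -5*4 = -47
i=5: S_5 = -27 + -5*5 = -52
The first 6 terms are: [-27, -32, -37, -42, -47, -52]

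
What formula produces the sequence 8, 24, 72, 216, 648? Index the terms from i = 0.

Check ratios: 24 / 8 = 3.0
Common ratio r = 3.
First term a = 8.
Formula: S_i = 8 * 3^i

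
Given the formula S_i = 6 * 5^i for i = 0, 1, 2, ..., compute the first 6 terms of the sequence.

This is a geometric sequence.
i=0: S_0 = 6 * 5^0 = 6
i=1: S_1 = 6 * 5^1 = 30
i=2: S_2 = 6 * 5^2 = 150
i=3: S_3 = 6 * 5^3 = 750
i=4: S_4 = 6 * 5^4 = 3750
i=5: S_5 = 6 * 5^5 = 18750
The first 6 terms are: [6, 30, 150, 750, 3750, 18750]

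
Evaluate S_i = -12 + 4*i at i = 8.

S_8 = -12 + 4*8 = -12 + 32 = 20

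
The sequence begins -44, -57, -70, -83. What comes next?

Differences: -57 - -44 = -13
This is an arithmetic sequence with common difference d = -13.
Next term = -83 + -13 = -96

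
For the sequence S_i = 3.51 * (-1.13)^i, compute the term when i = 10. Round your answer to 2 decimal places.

S_10 = 3.51 * (-1.13)^10 ≈ 3.51 * 3.39457 ≈ 11.91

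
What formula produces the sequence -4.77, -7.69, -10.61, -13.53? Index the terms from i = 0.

Check differences: -7.69 - -4.77 = -2.92
-10.61 - -7.69 = -2.92
Common difference d = -2.92.
First term a = -4.77.
Formula: S_i = -4.77 - 2.92*i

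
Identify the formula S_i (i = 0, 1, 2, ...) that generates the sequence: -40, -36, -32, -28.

Check differences: -36 - -40 = 4
-32 - -36 = 4
Common difference d = 4.
First term a = -40.
Formula: S_i = -40 + 4*i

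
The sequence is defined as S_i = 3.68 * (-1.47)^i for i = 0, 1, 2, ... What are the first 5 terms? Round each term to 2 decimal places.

This is a geometric sequence.
i=0: S_0 = 3.68 * (-1.47)^0 = 3.68
i=1: S_1 = 3.68 * (-1.47)^1 ≈ -5.41
i=2: S_2 = 3.68 * (-1.47)^2 ≈ 7.95
i=3: S_3 = 3.68 * (-1.47)^3 ≈ -11.69
i=4: S_4 = 3.68 * (-1.47)^4 ≈ 17.18
The first 5 terms are: [3.68, -5.41, 7.95, -11.69, 17.18]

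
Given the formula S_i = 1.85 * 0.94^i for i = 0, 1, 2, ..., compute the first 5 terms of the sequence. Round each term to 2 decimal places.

This is a geometric sequence.
i=0: S_0 = 1.85 * 0.94^0 = 1.85
i=1: S_1 = 1.85 * 0.94^1 ≈ 1.74
i=2: S_2 = 1.85 * 0.94^2 ≈ 1.63
i=3: S_3 = 1.85 * 0.94^3 ≈ 1.54
i=4: S_4 = 1.85 * 0.94^4 ≈ 1.44
The first 5 terms are: [1.85, 1.74, 1.63, 1.54, 1.44]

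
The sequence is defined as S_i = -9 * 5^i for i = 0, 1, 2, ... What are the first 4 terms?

This is a geometric sequence.
i=0: S_0 = -9 * 5^0 = -9
i=1: S_1 = -9 * 5^1 = -45
i=2: S_2 = -9 * 5^2 = -225
i=3: S_3 = -9 * 5^3 = -1125
The first 4 terms are: [-9, -45, -225, -1125]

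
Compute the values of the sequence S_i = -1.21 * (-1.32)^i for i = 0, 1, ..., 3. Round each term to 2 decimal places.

This is a geometric sequence.
i=0: S_0 = -1.21 * (-1.32)^0 = -1.21
i=1: S_1 = -1.21 * (-1.32)^1 ≈ 1.6
i=2: S_2 = -1.21 * (-1.32)^2 ≈ -2.11
i=3: S_3 = -1.21 * (-1.32)^3 ≈ 2.78
The first 4 terms are: [-1.21, 1.6, -2.11, 2.78]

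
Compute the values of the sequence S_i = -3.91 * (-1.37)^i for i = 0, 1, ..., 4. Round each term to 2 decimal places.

This is a geometric sequence.
i=0: S_0 = -3.91 * (-1.37)^0 = -3.91
i=1: S_1 = -3.91 * (-1.37)^1 ≈ 5.36
i=2: S_2 = -3.91 * (-1.37)^2 ≈ -7.34
i=3: S_3 = -3.91 * (-1.37)^3 ≈ 10.05
i=4: S_4 = -3.91 * (-1.37)^4 ≈ -13.77
The first 5 terms are: [-3.91, 5.36, -7.34, 10.05, -13.77]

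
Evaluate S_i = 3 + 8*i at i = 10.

S_10 = 3 + 8*10 = 3 + 80 = 83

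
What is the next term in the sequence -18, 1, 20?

Differences: 1 - -18 = 19
This is an arithmetic sequence with common difference d = 19.
Next term = 20 + 19 = 39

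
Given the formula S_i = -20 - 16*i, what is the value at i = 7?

S_7 = -20 + -16*7 = -20 + -112 = -132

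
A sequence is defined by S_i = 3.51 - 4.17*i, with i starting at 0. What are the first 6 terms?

This is an arithmetic sequence.
i=0: S_0 = 3.51 + -4.17*0 = 3.51
i=1: S_1 = 3.51 + -4.17*1 = -0.66
i=2: S_2 = 3.51 + -4.17*2 = -4.83
i=3: S_3 = 3.51 + -4.17*3 = -9.0
i=4: S_4 = 3.51 + -4.17*4 = -13.17
i=5: S_5 = 3.51 + -4.17*5 = -17.34
The first 6 terms are: [3.51, -0.66, -4.83, -9.0, -13.17, -17.34]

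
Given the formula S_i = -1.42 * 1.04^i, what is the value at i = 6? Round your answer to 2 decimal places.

S_6 = -1.42 * 1.04^6 ≈ -1.42 * 1.2653 ≈ -1.8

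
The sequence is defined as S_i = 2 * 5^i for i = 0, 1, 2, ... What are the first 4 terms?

This is a geometric sequence.
i=0: S_0 = 2 * 5^0 = 2
i=1: S_1 = 2 * 5^1 = 10
i=2: S_2 = 2 * 5^2 = 50
i=3: S_3 = 2 * 5^3 = 250
The first 4 terms are: [2, 10, 50, 250]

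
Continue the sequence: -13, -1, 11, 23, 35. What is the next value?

Differences: -1 - -13 = 12
This is an arithmetic sequence with common difference d = 12.
Next term = 35 + 12 = 47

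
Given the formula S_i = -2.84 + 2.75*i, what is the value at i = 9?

S_9 = -2.84 + 2.75*9 = -2.84 + 24.75 = 21.91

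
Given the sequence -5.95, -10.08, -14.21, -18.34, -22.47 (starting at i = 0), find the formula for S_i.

Check differences: -10.08 - -5.95 = -4.13
-14.21 - -10.08 = -4.13
Common difference d = -4.13.
First term a = -5.95.
Formula: S_i = -5.95 - 4.13*i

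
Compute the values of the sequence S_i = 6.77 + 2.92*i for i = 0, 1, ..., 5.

This is an arithmetic sequence.
i=0: S_0 = 6.77 + 2.92*0 = 6.77
i=1: S_1 = 6.77 + 2.92*1 = 9.69
i=2: S_2 = 6.77 + 2.92*2 = 12.61
i=3: S_3 = 6.77 + 2.92*3 = 15.53
i=4: S_4 = 6.77 + 2.92*4 = 18.45
i=5: S_5 = 6.77 + 2.92*5 = 21.37
The first 6 terms are: [6.77, 9.69, 12.61, 15.53, 18.45, 21.37]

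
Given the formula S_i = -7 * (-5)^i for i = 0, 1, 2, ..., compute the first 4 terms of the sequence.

This is a geometric sequence.
i=0: S_0 = -7 * (-5)^0 = -7
i=1: S_1 = -7 * (-5)^1 = 35
i=2: S_2 = -7 * (-5)^2 = -175
i=3: S_3 = -7 * (-5)^3 = 875
The first 4 terms are: [-7, 35, -175, 875]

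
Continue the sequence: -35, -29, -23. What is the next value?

Differences: -29 - -35 = 6
This is an arithmetic sequence with common difference d = 6.
Next term = -23 + 6 = -17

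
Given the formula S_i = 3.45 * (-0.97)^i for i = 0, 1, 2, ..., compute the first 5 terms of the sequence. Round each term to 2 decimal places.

This is a geometric sequence.
i=0: S_0 = 3.45 * (-0.97)^0 = 3.45
i=1: S_1 = 3.45 * (-0.97)^1 ≈ -3.35
i=2: S_2 = 3.45 * (-0.97)^2 ≈ 3.25
i=3: S_3 = 3.45 * (-0.97)^3 ≈ -3.15
i=4: S_4 = 3.45 * (-0.97)^4 ≈ 3.05
The first 5 terms are: [3.45, -3.35, 3.25, -3.15, 3.05]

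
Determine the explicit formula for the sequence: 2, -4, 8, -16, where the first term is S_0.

Check ratios: -4 / 2 = -2.0
Common ratio r = -2.
First term a = 2.
Formula: S_i = 2 * (-2)^i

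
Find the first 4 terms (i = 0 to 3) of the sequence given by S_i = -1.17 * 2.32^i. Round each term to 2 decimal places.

This is a geometric sequence.
i=0: S_0 = -1.17 * 2.32^0 = -1.17
i=1: S_1 = -1.17 * 2.32^1 ≈ -2.71
i=2: S_2 = -1.17 * 2.32^2 ≈ -6.3
i=3: S_3 = -1.17 * 2.32^3 ≈ -14.61
The first 4 terms are: [-1.17, -2.71, -6.3, -14.61]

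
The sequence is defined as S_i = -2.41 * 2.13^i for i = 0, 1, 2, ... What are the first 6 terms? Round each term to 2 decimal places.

This is a geometric sequence.
i=0: S_0 = -2.41 * 2.13^0 = -2.41
i=1: S_1 = -2.41 * 2.13^1 ≈ -5.13
i=2: S_2 = -2.41 * 2.13^2 ≈ -10.93
i=3: S_3 = -2.41 * 2.13^3 ≈ -23.29
i=4: S_4 = -2.41 * 2.13^4 ≈ -49.61
i=5: S_5 = -2.41 * 2.13^5 ≈ -105.66
The first 6 terms are: [-2.41, -5.13, -10.93, -23.29, -49.61, -105.66]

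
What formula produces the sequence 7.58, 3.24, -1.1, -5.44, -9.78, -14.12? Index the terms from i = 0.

Check differences: 3.24 - 7.58 = -4.34
-1.1 - 3.24 = -4.34
Common difference d = -4.34.
First term a = 7.58.
Formula: S_i = 7.58 - 4.34*i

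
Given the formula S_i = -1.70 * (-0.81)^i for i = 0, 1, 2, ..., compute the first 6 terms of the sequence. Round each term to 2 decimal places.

This is a geometric sequence.
i=0: S_0 = -1.7 * (-0.81)^0 = -1.7
i=1: S_1 = -1.7 * (-0.81)^1 ≈ 1.38
i=2: S_2 = -1.7 * (-0.81)^2 ≈ -1.12
i=3: S_3 = -1.7 * (-0.81)^3 ≈ 0.9
i=4: S_4 = -1.7 * (-0.81)^4 ≈ -0.73
i=5: S_5 = -1.7 * (-0.81)^5 ≈ 0.59
The first 6 terms are: [-1.7, 1.38, -1.12, 0.9, -0.73, 0.59]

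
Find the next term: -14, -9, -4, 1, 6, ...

Differences: -9 - -14 = 5
This is an arithmetic sequence with common difference d = 5.
Next term = 6 + 5 = 11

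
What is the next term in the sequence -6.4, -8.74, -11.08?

Differences: -8.74 - -6.4 = -2.34
This is an arithmetic sequence with common difference d = -2.34.
Next term = -11.08 + -2.34 = -13.42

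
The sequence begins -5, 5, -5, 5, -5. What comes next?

Ratios: 5 / -5 = -1.0
This is a geometric sequence with common ratio r = -1.
Next term = -5 * -1 = 5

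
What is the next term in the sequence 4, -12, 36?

Ratios: -12 / 4 = -3.0
This is a geometric sequence with common ratio r = -3.
Next term = 36 * -3 = -108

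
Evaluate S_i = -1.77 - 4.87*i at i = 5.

S_5 = -1.77 + -4.87*5 = -1.77 + -24.35 = -26.12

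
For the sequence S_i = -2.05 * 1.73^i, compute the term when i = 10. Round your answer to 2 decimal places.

S_10 = -2.05 * 1.73^10 ≈ -2.05 * 240.1381 ≈ -492.28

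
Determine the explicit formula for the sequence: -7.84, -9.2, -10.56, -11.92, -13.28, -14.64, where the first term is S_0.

Check differences: -9.2 - -7.84 = -1.36
-10.56 - -9.2 = -1.36
Common difference d = -1.36.
First term a = -7.84.
Formula: S_i = -7.84 - 1.36*i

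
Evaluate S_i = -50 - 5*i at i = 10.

S_10 = -50 + -5*10 = -50 + -50 = -100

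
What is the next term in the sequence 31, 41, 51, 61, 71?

Differences: 41 - 31 = 10
This is an arithmetic sequence with common difference d = 10.
Next term = 71 + 10 = 81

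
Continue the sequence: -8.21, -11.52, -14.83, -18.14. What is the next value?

Differences: -11.52 - -8.21 = -3.31
This is an arithmetic sequence with common difference d = -3.31.
Next term = -18.14 + -3.31 = -21.45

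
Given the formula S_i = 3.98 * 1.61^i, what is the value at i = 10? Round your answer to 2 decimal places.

S_10 = 3.98 * 1.61^10 ≈ 3.98 * 117.0196 ≈ 465.74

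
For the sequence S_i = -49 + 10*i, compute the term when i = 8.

S_8 = -49 + 10*8 = -49 + 80 = 31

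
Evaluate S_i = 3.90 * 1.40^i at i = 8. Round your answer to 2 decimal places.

S_8 = 3.9 * 1.4^8 ≈ 3.9 * 14.7579 ≈ 57.56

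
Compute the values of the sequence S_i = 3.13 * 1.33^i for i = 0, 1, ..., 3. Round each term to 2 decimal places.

This is a geometric sequence.
i=0: S_0 = 3.13 * 1.33^0 = 3.13
i=1: S_1 = 3.13 * 1.33^1 ≈ 4.16
i=2: S_2 = 3.13 * 1.33^2 ≈ 5.54
i=3: S_3 = 3.13 * 1.33^3 ≈ 7.36
The first 4 terms are: [3.13, 4.16, 5.54, 7.36]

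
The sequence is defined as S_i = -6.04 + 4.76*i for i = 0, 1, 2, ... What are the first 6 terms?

This is an arithmetic sequence.
i=0: S_0 = -6.04 + 4.76*0 = -6.04
i=1: S_1 = -6.04 + 4.76*1 = -1.28
i=2: S_2 = -6.04 + 4.76*2 = 3.48
i=3: S_3 = -6.04 + 4.76*3 = 8.24
i=4: S_4 = -6.04 + 4.76*4 = 13.0
i=5: S_5 = -6.04 + 4.76*5 = 17.76
The first 6 terms are: [-6.04, -1.28, 3.48, 8.24, 13.0, 17.76]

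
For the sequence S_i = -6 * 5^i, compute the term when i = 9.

S_9 = -6 * 5^9 = -6 * 1953125 = -11718750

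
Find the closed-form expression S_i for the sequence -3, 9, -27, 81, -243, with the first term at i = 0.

Check ratios: 9 / -3 = -3.0
Common ratio r = -3.
First term a = -3.
Formula: S_i = -3 * (-3)^i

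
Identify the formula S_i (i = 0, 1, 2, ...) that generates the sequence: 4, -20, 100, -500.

Check ratios: -20 / 4 = -5.0
Common ratio r = -5.
First term a = 4.
Formula: S_i = 4 * (-5)^i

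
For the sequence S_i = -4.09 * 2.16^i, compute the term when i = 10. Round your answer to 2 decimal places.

S_10 = -4.09 * 2.16^10 ≈ -4.09 * 2210.7392 ≈ -9041.92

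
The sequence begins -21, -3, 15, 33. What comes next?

Differences: -3 - -21 = 18
This is an arithmetic sequence with common difference d = 18.
Next term = 33 + 18 = 51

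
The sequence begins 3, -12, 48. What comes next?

Ratios: -12 / 3 = -4.0
This is a geometric sequence with common ratio r = -4.
Next term = 48 * -4 = -192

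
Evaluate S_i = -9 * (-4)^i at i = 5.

S_5 = -9 * (-4)^5 = -9 * -1024 = 9216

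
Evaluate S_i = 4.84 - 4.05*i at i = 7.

S_7 = 4.84 + -4.05*7 = 4.84 + -28.35 = -23.51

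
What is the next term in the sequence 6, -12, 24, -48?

Ratios: -12 / 6 = -2.0
This is a geometric sequence with common ratio r = -2.
Next term = -48 * -2 = 96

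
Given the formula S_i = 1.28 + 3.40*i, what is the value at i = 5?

S_5 = 1.28 + 3.4*5 = 1.28 + 17.0 = 18.28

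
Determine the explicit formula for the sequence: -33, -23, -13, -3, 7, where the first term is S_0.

Check differences: -23 - -33 = 10
-13 - -23 = 10
Common difference d = 10.
First term a = -33.
Formula: S_i = -33 + 10*i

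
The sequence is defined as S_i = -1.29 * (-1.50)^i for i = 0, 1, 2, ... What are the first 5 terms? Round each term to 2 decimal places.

This is a geometric sequence.
i=0: S_0 = -1.29 * (-1.5)^0 = -1.29
i=1: S_1 = -1.29 * (-1.5)^1 ≈ 1.94
i=2: S_2 = -1.29 * (-1.5)^2 ≈ -2.9
i=3: S_3 = -1.29 * (-1.5)^3 ≈ 4.35
i=4: S_4 = -1.29 * (-1.5)^4 ≈ -6.53
The first 5 terms are: [-1.29, 1.94, -2.9, 4.35, -6.53]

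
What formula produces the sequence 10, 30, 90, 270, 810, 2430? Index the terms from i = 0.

Check ratios: 30 / 10 = 3.0
Common ratio r = 3.
First term a = 10.
Formula: S_i = 10 * 3^i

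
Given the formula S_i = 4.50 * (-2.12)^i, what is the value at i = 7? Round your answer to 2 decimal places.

S_7 = 4.5 * (-2.12)^7 ≈ 4.5 * -192.4647 ≈ -866.09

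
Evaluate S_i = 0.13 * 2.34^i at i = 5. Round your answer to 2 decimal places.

S_5 = 0.13 * 2.34^5 ≈ 0.13 * 70.1583 ≈ 9.12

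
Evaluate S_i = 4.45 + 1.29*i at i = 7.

S_7 = 4.45 + 1.29*7 = 4.45 + 9.03 = 13.48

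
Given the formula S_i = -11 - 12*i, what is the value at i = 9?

S_9 = -11 + -12*9 = -11 + -108 = -119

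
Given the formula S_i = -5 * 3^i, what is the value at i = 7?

S_7 = -5 * 3^7 = -5 * 2187 = -10935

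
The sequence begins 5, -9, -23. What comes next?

Differences: -9 - 5 = -14
This is an arithmetic sequence with common difference d = -14.
Next term = -23 + -14 = -37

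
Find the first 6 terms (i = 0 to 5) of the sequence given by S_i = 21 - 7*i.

This is an arithmetic sequence.
i=0: S_0 = 21 + -7*0 = 21
i=1: S_1 = 21 + -7*1 = 14
i=2: S_2 = 21 + -7*2 = 7
i=3: S_3 = 21 + -7*3 = 0
i=4: S_4 = 21 + -7*4 = -7
i=5: S_5 = 21 + -7*5 = -14
The first 6 terms are: [21, 14, 7, 0, -7, -14]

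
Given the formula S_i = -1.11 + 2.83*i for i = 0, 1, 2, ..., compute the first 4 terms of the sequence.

This is an arithmetic sequence.
i=0: S_0 = -1.11 + 2.83*0 = -1.11
i=1: S_1 = -1.11 + 2.83*1 = 1.72
i=2: S_2 = -1.11 + 2.83*2 = 4.55
i=3: S_3 = -1.11 + 2.83*3 = 7.38
The first 4 terms are: [-1.11, 1.72, 4.55, 7.38]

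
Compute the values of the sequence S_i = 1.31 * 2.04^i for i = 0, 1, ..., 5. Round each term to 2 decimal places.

This is a geometric sequence.
i=0: S_0 = 1.31 * 2.04^0 = 1.31
i=1: S_1 = 1.31 * 2.04^1 ≈ 2.67
i=2: S_2 = 1.31 * 2.04^2 ≈ 5.45
i=3: S_3 = 1.31 * 2.04^3 ≈ 11.12
i=4: S_4 = 1.31 * 2.04^4 ≈ 22.69
i=5: S_5 = 1.31 * 2.04^5 ≈ 46.28
The first 6 terms are: [1.31, 2.67, 5.45, 11.12, 22.69, 46.28]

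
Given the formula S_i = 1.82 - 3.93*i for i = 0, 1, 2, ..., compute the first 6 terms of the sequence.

This is an arithmetic sequence.
i=0: S_0 = 1.82 + -3.93*0 = 1.82
i=1: S_1 = 1.82 + -3.93*1 = -2.11
i=2: S_2 = 1.82 + -3.93*2 = -6.04
i=3: S_3 = 1.82 + -3.93*3 = -9.97
i=4: S_4 = 1.82 + -3.93*4 = -13.9
i=5: S_5 = 1.82 + -3.93*5 = -17.83
The first 6 terms are: [1.82, -2.11, -6.04, -9.97, -13.9, -17.83]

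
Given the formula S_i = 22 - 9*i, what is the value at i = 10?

S_10 = 22 + -9*10 = 22 + -90 = -68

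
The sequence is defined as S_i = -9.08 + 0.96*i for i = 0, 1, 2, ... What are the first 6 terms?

This is an arithmetic sequence.
i=0: S_0 = -9.08 + 0.96*0 = -9.08
i=1: S_1 = -9.08 + 0.96*1 = -8.12
i=2: S_2 = -9.08 + 0.96*2 = -7.16
i=3: S_3 = -9.08 + 0.96*3 = -6.2
i=4: S_4 = -9.08 + 0.96*4 = -5.24
i=5: S_5 = -9.08 + 0.96*5 = -4.28
The first 6 terms are: [-9.08, -8.12, -7.16, -6.2, -5.24, -4.28]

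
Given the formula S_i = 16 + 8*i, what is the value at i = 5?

S_5 = 16 + 8*5 = 16 + 40 = 56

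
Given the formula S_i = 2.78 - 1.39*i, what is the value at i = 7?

S_7 = 2.78 + -1.39*7 = 2.78 + -9.73 = -6.95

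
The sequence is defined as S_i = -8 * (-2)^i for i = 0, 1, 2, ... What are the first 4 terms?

This is a geometric sequence.
i=0: S_0 = -8 * (-2)^0 = -8
i=1: S_1 = -8 * (-2)^1 = 16
i=2: S_2 = -8 * (-2)^2 = -32
i=3: S_3 = -8 * (-2)^3 = 64
The first 4 terms are: [-8, 16, -32, 64]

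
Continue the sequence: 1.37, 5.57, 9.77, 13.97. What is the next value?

Differences: 5.57 - 1.37 = 4.2
This is an arithmetic sequence with common difference d = 4.2.
Next term = 13.97 + 4.2 = 18.17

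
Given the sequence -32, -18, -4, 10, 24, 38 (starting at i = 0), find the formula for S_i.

Check differences: -18 - -32 = 14
-4 - -18 = 14
Common difference d = 14.
First term a = -32.
Formula: S_i = -32 + 14*i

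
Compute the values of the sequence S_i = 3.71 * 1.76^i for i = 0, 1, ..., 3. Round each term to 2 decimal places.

This is a geometric sequence.
i=0: S_0 = 3.71 * 1.76^0 = 3.71
i=1: S_1 = 3.71 * 1.76^1 ≈ 6.53
i=2: S_2 = 3.71 * 1.76^2 ≈ 11.49
i=3: S_3 = 3.71 * 1.76^3 ≈ 20.23
The first 4 terms are: [3.71, 6.53, 11.49, 20.23]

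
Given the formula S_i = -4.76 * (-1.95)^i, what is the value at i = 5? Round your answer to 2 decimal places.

S_5 = -4.76 * (-1.95)^5 ≈ -4.76 * -28.1951 ≈ 134.21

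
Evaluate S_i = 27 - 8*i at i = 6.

S_6 = 27 + -8*6 = 27 + -48 = -21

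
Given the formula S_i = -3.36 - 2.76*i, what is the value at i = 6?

S_6 = -3.36 + -2.76*6 = -3.36 + -16.56 = -19.92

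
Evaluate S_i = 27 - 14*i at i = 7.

S_7 = 27 + -14*7 = 27 + -98 = -71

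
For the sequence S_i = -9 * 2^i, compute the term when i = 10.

S_10 = -9 * 2^10 = -9 * 1024 = -9216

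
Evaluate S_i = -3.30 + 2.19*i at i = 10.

S_10 = -3.3 + 2.19*10 = -3.3 + 21.9 = 18.6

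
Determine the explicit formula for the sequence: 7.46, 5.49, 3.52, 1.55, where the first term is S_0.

Check differences: 5.49 - 7.46 = -1.97
3.52 - 5.49 = -1.97
Common difference d = -1.97.
First term a = 7.46.
Formula: S_i = 7.46 - 1.97*i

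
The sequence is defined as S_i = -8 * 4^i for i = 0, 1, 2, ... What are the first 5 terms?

This is a geometric sequence.
i=0: S_0 = -8 * 4^0 = -8
i=1: S_1 = -8 * 4^1 = -32
i=2: S_2 = -8 * 4^2 = -128
i=3: S_3 = -8 * 4^3 = -512
i=4: S_4 = -8 * 4^4 = -2048
The first 5 terms are: [-8, -32, -128, -512, -2048]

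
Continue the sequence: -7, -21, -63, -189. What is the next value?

Ratios: -21 / -7 = 3.0
This is a geometric sequence with common ratio r = 3.
Next term = -189 * 3 = -567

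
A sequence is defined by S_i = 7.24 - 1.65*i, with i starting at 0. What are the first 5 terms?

This is an arithmetic sequence.
i=0: S_0 = 7.24 + -1.65*0 = 7.24
i=1: S_1 = 7.24 + -1.65*1 = 5.59
i=2: S_2 = 7.24 + -1.65*2 = 3.94
i=3: S_3 = 7.24 + -1.65*3 = 2.29
i=4: S_4 = 7.24 + -1.65*4 = 0.64
The first 5 terms are: [7.24, 5.59, 3.94, 2.29, 0.64]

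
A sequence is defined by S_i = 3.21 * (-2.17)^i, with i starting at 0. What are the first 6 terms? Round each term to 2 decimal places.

This is a geometric sequence.
i=0: S_0 = 3.21 * (-2.17)^0 = 3.21
i=1: S_1 = 3.21 * (-2.17)^1 ≈ -6.97
i=2: S_2 = 3.21 * (-2.17)^2 ≈ 15.12
i=3: S_3 = 3.21 * (-2.17)^3 ≈ -32.8
i=4: S_4 = 3.21 * (-2.17)^4 ≈ 71.18
i=5: S_5 = 3.21 * (-2.17)^5 ≈ -154.46
The first 6 terms are: [3.21, -6.97, 15.12, -32.8, 71.18, -154.46]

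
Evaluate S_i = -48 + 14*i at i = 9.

S_9 = -48 + 14*9 = -48 + 126 = 78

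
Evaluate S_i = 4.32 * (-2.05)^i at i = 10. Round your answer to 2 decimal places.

S_10 = 4.32 * (-2.05)^10 ≈ 4.32 * 1310.8066 ≈ 5662.68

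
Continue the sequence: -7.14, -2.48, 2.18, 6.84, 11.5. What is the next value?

Differences: -2.48 - -7.14 = 4.66
This is an arithmetic sequence with common difference d = 4.66.
Next term = 11.5 + 4.66 = 16.16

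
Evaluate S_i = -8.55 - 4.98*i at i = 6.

S_6 = -8.55 + -4.98*6 = -8.55 + -29.88 = -38.43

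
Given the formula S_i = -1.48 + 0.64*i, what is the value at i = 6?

S_6 = -1.48 + 0.64*6 = -1.48 + 3.84 = 2.36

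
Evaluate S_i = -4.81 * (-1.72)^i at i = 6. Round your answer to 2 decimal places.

S_6 = -4.81 * (-1.72)^6 ≈ -4.81 * 25.8923 ≈ -124.54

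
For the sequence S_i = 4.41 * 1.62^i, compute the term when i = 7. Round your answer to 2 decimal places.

S_7 = 4.41 * 1.62^7 ≈ 4.41 * 29.2823 ≈ 129.13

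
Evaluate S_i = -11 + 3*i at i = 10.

S_10 = -11 + 3*10 = -11 + 30 = 19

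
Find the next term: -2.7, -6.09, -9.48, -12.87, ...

Differences: -6.09 - -2.7 = -3.39
This is an arithmetic sequence with common difference d = -3.39.
Next term = -12.87 + -3.39 = -16.26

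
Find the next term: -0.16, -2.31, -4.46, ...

Differences: -2.31 - -0.16 = -2.15
This is an arithmetic sequence with common difference d = -2.15.
Next term = -4.46 + -2.15 = -6.61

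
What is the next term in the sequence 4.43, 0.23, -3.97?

Differences: 0.23 - 4.43 = -4.2
This is an arithmetic sequence with common difference d = -4.2.
Next term = -3.97 + -4.2 = -8.17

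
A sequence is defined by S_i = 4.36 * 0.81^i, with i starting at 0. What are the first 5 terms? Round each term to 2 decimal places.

This is a geometric sequence.
i=0: S_0 = 4.36 * 0.81^0 = 4.36
i=1: S_1 = 4.36 * 0.81^1 ≈ 3.53
i=2: S_2 = 4.36 * 0.81^2 ≈ 2.86
i=3: S_3 = 4.36 * 0.81^3 ≈ 2.32
i=4: S_4 = 4.36 * 0.81^4 ≈ 1.88
The first 5 terms are: [4.36, 3.53, 2.86, 2.32, 1.88]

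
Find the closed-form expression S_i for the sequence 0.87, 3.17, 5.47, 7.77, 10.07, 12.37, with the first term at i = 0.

Check differences: 3.17 - 0.87 = 2.3
5.47 - 3.17 = 2.3
Common difference d = 2.3.
First term a = 0.87.
Formula: S_i = 0.87 + 2.30*i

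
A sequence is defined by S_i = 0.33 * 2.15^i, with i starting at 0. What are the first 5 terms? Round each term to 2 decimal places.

This is a geometric sequence.
i=0: S_0 = 0.33 * 2.15^0 = 0.33
i=1: S_1 = 0.33 * 2.15^1 ≈ 0.71
i=2: S_2 = 0.33 * 2.15^2 ≈ 1.53
i=3: S_3 = 0.33 * 2.15^3 ≈ 3.28
i=4: S_4 = 0.33 * 2.15^4 ≈ 7.05
The first 5 terms are: [0.33, 0.71, 1.53, 3.28, 7.05]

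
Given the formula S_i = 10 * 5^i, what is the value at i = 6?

S_6 = 10 * 5^6 = 10 * 15625 = 156250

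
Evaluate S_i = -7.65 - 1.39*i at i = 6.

S_6 = -7.65 + -1.39*6 = -7.65 + -8.34 = -15.99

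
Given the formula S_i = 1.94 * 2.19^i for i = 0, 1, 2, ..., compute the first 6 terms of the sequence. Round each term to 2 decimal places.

This is a geometric sequence.
i=0: S_0 = 1.94 * 2.19^0 = 1.94
i=1: S_1 = 1.94 * 2.19^1 ≈ 4.25
i=2: S_2 = 1.94 * 2.19^2 ≈ 9.3
i=3: S_3 = 1.94 * 2.19^3 ≈ 20.38
i=4: S_4 = 1.94 * 2.19^4 ≈ 44.62
i=5: S_5 = 1.94 * 2.19^5 ≈ 97.73
The first 6 terms are: [1.94, 4.25, 9.3, 20.38, 44.62, 97.73]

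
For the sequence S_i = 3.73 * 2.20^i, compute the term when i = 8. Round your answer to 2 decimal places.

S_8 = 3.73 * 2.2^8 ≈ 3.73 * 548.7587 ≈ 2046.87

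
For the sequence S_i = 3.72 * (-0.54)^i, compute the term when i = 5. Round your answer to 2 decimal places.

S_5 = 3.72 * (-0.54)^5 ≈ 3.72 * -0.0459 ≈ -0.17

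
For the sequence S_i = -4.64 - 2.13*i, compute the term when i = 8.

S_8 = -4.64 + -2.13*8 = -4.64 + -17.04 = -21.68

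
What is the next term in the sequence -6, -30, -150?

Ratios: -30 / -6 = 5.0
This is a geometric sequence with common ratio r = 5.
Next term = -150 * 5 = -750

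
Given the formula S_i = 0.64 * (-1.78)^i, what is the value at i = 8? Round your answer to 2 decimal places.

S_8 = 0.64 * (-1.78)^8 ≈ 0.64 * 100.7767 ≈ 64.5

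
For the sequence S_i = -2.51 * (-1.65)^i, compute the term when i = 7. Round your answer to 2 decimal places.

S_7 = -2.51 * (-1.65)^7 ≈ -2.51 * -33.2957 ≈ 83.57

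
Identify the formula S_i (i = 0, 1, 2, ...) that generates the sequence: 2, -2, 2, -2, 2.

Check ratios: -2 / 2 = -1.0
Common ratio r = -1.
First term a = 2.
Formula: S_i = 2 * (-1)^i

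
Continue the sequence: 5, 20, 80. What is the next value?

Ratios: 20 / 5 = 4.0
This is a geometric sequence with common ratio r = 4.
Next term = 80 * 4 = 320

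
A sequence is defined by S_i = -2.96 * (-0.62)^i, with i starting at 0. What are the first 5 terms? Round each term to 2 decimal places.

This is a geometric sequence.
i=0: S_0 = -2.96 * (-0.62)^0 = -2.96
i=1: S_1 = -2.96 * (-0.62)^1 ≈ 1.84
i=2: S_2 = -2.96 * (-0.62)^2 ≈ -1.14
i=3: S_3 = -2.96 * (-0.62)^3 ≈ 0.71
i=4: S_4 = -2.96 * (-0.62)^4 ≈ -0.44
The first 5 terms are: [-2.96, 1.84, -1.14, 0.71, -0.44]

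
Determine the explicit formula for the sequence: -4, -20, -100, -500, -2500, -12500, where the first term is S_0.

Check ratios: -20 / -4 = 5.0
Common ratio r = 5.
First term a = -4.
Formula: S_i = -4 * 5^i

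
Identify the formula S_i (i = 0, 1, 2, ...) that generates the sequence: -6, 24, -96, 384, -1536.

Check ratios: 24 / -6 = -4.0
Common ratio r = -4.
First term a = -6.
Formula: S_i = -6 * (-4)^i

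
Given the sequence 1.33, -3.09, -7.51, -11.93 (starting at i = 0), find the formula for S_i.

Check differences: -3.09 - 1.33 = -4.42
-7.51 - -3.09 = -4.42
Common difference d = -4.42.
First term a = 1.33.
Formula: S_i = 1.33 - 4.42*i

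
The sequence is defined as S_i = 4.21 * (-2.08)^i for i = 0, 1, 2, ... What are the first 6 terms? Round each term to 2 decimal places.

This is a geometric sequence.
i=0: S_0 = 4.21 * (-2.08)^0 = 4.21
i=1: S_1 = 4.21 * (-2.08)^1 ≈ -8.76
i=2: S_2 = 4.21 * (-2.08)^2 ≈ 18.21
i=3: S_3 = 4.21 * (-2.08)^3 ≈ -37.89
i=4: S_4 = 4.21 * (-2.08)^4 ≈ 78.8
i=5: S_5 = 4.21 * (-2.08)^5 ≈ -163.91
The first 6 terms are: [4.21, -8.76, 18.21, -37.89, 78.8, -163.91]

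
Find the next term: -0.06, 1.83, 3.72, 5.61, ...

Differences: 1.83 - -0.06 = 1.89
This is an arithmetic sequence with common difference d = 1.89.
Next term = 5.61 + 1.89 = 7.5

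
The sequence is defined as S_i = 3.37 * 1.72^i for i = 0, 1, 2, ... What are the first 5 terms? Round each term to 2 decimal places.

This is a geometric sequence.
i=0: S_0 = 3.37 * 1.72^0 = 3.37
i=1: S_1 = 3.37 * 1.72^1 ≈ 5.8
i=2: S_2 = 3.37 * 1.72^2 ≈ 9.97
i=3: S_3 = 3.37 * 1.72^3 ≈ 17.15
i=4: S_4 = 3.37 * 1.72^4 ≈ 29.49
The first 5 terms are: [3.37, 5.8, 9.97, 17.15, 29.49]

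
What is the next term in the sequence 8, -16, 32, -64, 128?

Ratios: -16 / 8 = -2.0
This is a geometric sequence with common ratio r = -2.
Next term = 128 * -2 = -256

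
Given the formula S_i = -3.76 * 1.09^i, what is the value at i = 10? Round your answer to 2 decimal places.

S_10 = -3.76 * 1.09^10 ≈ -3.76 * 2.3674 ≈ -8.9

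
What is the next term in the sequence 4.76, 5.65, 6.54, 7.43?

Differences: 5.65 - 4.76 = 0.89
This is an arithmetic sequence with common difference d = 0.89.
Next term = 7.43 + 0.89 = 8.32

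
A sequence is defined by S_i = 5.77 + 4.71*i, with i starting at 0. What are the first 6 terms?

This is an arithmetic sequence.
i=0: S_0 = 5.77 + 4.71*0 = 5.77
i=1: S_1 = 5.77 + 4.71*1 = 10.48
i=2: S_2 = 5.77 + 4.71*2 = 15.19
i=3: S_3 = 5.77 + 4.71*3 = 19.9
i=4: S_4 = 5.77 + 4.71*4 = 24.61
i=5: S_5 = 5.77 + 4.71*5 = 29.32
The first 6 terms are: [5.77, 10.48, 15.19, 19.9, 24.61, 29.32]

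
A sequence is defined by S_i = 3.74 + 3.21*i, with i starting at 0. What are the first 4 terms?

This is an arithmetic sequence.
i=0: S_0 = 3.74 + 3.21*0 = 3.74
i=1: S_1 = 3.74 + 3.21*1 = 6.95
i=2: S_2 = 3.74 + 3.21*2 = 10.16
i=3: S_3 = 3.74 + 3.21*3 = 13.37
The first 4 terms are: [3.74, 6.95, 10.16, 13.37]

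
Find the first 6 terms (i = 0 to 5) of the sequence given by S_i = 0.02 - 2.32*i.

This is an arithmetic sequence.
i=0: S_0 = 0.02 + -2.32*0 = 0.02
i=1: S_1 = 0.02 + -2.32*1 = -2.3
i=2: S_2 = 0.02 + -2.32*2 = -4.62
i=3: S_3 = 0.02 + -2.32*3 = -6.94
i=4: S_4 = 0.02 + -2.32*4 = -9.26
i=5: S_5 = 0.02 + -2.32*5 = -11.58
The first 6 terms are: [0.02, -2.3, -4.62, -6.94, -9.26, -11.58]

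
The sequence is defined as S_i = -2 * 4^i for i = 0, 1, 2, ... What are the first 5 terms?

This is a geometric sequence.
i=0: S_0 = -2 * 4^0 = -2
i=1: S_1 = -2 * 4^1 = -8
i=2: S_2 = -2 * 4^2 = -32
i=3: S_3 = -2 * 4^3 = -128
i=4: S_4 = -2 * 4^4 = -512
The first 5 terms are: [-2, -8, -32, -128, -512]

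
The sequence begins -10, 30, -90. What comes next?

Ratios: 30 / -10 = -3.0
This is a geometric sequence with common ratio r = -3.
Next term = -90 * -3 = 270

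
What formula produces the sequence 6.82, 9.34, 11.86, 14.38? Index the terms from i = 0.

Check differences: 9.34 - 6.82 = 2.52
11.86 - 9.34 = 2.52
Common difference d = 2.52.
First term a = 6.82.
Formula: S_i = 6.82 + 2.52*i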